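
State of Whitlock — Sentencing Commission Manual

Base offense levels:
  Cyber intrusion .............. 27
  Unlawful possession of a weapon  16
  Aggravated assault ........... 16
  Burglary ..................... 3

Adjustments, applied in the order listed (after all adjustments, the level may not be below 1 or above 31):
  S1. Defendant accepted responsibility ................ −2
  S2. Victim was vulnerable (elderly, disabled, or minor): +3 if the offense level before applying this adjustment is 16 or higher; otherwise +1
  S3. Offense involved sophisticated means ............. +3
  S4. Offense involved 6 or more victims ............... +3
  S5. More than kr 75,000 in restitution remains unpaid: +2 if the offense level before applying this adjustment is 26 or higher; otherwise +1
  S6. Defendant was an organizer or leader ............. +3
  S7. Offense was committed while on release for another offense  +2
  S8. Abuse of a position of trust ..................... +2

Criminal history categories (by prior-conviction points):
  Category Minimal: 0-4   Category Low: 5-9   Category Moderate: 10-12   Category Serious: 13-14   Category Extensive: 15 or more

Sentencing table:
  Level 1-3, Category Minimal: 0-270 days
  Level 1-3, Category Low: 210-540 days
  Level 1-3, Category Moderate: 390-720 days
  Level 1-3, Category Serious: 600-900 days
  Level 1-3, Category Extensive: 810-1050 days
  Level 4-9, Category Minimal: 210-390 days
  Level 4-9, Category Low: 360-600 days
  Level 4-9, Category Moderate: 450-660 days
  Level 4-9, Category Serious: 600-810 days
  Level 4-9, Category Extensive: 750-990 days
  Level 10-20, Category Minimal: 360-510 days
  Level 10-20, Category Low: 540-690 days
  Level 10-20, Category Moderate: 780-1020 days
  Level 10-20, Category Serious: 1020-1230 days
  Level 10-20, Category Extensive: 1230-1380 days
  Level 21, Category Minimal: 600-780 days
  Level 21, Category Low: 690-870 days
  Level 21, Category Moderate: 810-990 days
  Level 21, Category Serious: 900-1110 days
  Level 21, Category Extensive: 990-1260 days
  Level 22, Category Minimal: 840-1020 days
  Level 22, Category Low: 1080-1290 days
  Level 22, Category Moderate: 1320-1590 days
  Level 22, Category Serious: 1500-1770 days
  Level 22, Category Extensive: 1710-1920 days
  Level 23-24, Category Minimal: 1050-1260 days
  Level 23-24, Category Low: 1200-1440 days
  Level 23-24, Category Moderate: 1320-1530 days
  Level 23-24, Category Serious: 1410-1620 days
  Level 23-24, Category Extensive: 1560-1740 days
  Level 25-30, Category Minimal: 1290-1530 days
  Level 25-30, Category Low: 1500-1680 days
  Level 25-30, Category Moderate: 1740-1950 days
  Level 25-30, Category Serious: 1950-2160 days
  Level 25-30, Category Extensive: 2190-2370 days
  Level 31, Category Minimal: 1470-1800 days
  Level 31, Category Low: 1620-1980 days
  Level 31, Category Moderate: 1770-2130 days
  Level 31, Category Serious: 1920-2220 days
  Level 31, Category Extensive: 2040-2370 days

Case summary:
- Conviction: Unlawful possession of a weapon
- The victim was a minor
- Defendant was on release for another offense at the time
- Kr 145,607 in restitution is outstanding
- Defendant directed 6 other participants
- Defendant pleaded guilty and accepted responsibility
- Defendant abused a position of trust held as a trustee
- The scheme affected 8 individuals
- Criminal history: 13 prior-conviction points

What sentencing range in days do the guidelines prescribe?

Base offense level for unlawful possession of a weapon: 16.
S1 applies: 16 − 2 = 14.
S2 applies (level before this adjustment is 14 < 16, so +1): 14 + 1 = 15.
S4 applies: 15 + 3 = 18.
S5 applies (level before this adjustment is 18 < 26, so +1): 18 + 1 = 19.
S6 applies: 19 + 3 = 22.
S7 applies: 22 + 2 = 24.
S8 applies: 24 + 2 = 26.
Final offense level: 26.
Criminal history: 13 prior points → Category Serious (13-14).
Level 26 falls in the 25-30 band.
Grid: Level 25-30 × Category Serious = 1950-2160 days.

1950-2160 days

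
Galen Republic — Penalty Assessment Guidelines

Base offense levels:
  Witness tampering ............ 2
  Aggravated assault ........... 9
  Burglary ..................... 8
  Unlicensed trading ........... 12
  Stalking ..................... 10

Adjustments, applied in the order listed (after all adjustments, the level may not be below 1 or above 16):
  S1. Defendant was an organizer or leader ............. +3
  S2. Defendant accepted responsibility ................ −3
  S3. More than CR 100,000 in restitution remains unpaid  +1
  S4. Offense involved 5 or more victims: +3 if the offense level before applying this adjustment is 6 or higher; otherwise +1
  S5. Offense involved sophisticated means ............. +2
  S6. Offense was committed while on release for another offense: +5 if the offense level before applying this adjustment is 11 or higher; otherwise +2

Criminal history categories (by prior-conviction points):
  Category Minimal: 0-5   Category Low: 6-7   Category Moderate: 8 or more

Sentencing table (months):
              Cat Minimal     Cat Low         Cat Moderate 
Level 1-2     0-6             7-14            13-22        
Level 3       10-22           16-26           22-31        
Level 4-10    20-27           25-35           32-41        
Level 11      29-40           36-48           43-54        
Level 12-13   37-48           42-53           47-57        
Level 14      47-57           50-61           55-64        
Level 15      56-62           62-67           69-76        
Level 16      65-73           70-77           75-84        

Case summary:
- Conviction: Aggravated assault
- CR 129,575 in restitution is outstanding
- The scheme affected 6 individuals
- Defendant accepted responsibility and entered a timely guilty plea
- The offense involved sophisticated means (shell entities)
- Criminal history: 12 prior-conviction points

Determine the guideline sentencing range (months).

47-57 months

Base offense level for aggravated assault: 9.
S2 applies: 9 − 3 = 6.
S3 applies: 6 + 1 = 7.
S4 applies (level before this adjustment is 7 ≥ 6, so +3): 7 + 3 = 10.
S5 applies: 10 + 2 = 12.
S6 does not apply.
Final offense level: 12.
Criminal history: 12 prior points → Category Moderate (8+).
Level 12 falls in the 12-13 band.
Grid: Level 12-13 × Category Moderate = 47-57 months.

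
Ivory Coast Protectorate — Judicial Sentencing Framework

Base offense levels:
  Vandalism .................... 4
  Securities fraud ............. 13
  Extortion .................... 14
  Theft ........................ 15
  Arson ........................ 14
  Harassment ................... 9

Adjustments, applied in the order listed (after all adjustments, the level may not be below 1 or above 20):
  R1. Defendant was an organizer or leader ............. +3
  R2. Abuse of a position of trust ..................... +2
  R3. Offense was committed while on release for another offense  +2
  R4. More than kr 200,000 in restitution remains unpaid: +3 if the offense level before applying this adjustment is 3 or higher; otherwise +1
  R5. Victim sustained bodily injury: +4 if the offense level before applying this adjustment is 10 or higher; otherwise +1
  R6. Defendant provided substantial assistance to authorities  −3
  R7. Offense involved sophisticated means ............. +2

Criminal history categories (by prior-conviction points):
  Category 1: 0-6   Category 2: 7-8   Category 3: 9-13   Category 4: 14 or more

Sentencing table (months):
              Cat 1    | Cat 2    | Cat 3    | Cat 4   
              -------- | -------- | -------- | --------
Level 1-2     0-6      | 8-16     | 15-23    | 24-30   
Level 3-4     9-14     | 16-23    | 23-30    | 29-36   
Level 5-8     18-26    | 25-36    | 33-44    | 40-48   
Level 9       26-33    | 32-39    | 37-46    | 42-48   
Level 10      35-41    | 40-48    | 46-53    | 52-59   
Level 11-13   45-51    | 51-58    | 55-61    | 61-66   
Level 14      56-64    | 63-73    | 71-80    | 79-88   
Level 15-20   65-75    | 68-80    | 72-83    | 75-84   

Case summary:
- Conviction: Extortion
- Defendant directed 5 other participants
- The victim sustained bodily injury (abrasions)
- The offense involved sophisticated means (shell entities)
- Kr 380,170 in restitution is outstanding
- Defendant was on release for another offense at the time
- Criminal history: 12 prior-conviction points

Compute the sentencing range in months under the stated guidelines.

Base offense level for extortion: 14.
R1 applies: 14 + 3 = 17.
R2 does not apply.
R3 applies: 17 + 2 = 19.
R4 applies (level before this adjustment is 19 ≥ 3, so +3): 19 + 3 = 22.
R5 applies (level before this adjustment is 22 ≥ 10, so +4): 22 + 4 = 26.
R6 does not apply.
R7 applies: 26 + 2 = 28.
Level 28 exceeds the maximum of 20; capped at 20.
Final offense level: 20.
Criminal history: 12 prior points → Category 3 (9-13).
Level 20 falls in the 15-20 band.
Grid: Level 15-20 × Category 3 = 72-83 months.

72-83 months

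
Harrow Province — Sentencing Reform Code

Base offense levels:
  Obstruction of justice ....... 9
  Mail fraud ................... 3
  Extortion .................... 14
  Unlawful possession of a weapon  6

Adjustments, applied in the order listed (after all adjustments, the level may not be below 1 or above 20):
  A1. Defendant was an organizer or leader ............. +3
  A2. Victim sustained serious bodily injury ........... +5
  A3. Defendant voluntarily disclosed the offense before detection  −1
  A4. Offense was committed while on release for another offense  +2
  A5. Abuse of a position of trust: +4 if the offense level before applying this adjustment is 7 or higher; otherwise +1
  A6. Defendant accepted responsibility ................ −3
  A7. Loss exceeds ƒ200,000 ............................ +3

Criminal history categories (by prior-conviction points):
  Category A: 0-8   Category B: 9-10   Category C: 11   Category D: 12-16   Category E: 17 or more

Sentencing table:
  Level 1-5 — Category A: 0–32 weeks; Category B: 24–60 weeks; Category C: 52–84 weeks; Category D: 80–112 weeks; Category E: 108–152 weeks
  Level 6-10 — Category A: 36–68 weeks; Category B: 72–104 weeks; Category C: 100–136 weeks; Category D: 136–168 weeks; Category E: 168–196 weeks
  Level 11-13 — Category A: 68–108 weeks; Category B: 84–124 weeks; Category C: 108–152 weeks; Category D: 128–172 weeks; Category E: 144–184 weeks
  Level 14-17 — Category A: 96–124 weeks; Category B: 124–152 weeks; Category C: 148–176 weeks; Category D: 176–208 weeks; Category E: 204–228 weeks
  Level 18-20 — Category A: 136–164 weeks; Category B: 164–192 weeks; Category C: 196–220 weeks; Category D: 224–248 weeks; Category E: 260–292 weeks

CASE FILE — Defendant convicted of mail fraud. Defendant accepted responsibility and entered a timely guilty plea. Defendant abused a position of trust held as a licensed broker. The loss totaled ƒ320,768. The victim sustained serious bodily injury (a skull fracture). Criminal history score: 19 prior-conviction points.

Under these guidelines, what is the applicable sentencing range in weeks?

144-184 weeks

Base offense level for mail fraud: 3.
A1 does not apply.
A2 applies: 3 + 5 = 8.
A4 does not apply.
A5 applies (level before this adjustment is 8 ≥ 7, so +4): 8 + 4 = 12.
A6 applies: 12 − 3 = 9.
A7 applies: 9 + 3 = 12.
Final offense level: 12.
Criminal history: 19 prior points → Category E (17+).
Level 12 falls in the 11-13 band.
Grid: Level 11-13 × Category E = 144-184 weeks.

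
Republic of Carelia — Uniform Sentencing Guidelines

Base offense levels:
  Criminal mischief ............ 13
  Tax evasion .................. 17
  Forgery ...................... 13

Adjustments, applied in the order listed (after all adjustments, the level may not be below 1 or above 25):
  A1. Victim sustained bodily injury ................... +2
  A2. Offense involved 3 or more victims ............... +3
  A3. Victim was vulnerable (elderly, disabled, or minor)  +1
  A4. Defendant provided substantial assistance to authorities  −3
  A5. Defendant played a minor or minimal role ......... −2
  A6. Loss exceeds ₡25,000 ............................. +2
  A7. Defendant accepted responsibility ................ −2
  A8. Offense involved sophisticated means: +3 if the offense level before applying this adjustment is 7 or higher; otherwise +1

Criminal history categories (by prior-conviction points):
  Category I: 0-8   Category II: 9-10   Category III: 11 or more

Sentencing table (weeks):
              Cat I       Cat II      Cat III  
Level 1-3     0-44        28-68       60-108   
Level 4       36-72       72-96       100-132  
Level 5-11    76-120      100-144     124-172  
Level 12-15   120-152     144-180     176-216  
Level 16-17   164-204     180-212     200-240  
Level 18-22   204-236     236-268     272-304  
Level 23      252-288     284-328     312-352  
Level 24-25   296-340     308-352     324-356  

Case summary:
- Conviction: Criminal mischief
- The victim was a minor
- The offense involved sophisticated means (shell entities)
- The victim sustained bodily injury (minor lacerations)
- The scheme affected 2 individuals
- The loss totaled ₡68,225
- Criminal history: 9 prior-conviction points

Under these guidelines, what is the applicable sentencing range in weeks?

236-268 weeks

Base offense level for criminal mischief: 13.
A1 applies: 13 + 2 = 15.
A3 applies: 15 + 1 = 16.
A4 does not apply.
A5 does not apply.
A6 applies: 16 + 2 = 18.
A8 applies (level before this adjustment is 18 ≥ 7, so +3): 18 + 3 = 21.
Final offense level: 21.
Criminal history: 9 prior points → Category II (9-10).
Level 21 falls in the 18-22 band.
Grid: Level 18-22 × Category II = 236-268 weeks.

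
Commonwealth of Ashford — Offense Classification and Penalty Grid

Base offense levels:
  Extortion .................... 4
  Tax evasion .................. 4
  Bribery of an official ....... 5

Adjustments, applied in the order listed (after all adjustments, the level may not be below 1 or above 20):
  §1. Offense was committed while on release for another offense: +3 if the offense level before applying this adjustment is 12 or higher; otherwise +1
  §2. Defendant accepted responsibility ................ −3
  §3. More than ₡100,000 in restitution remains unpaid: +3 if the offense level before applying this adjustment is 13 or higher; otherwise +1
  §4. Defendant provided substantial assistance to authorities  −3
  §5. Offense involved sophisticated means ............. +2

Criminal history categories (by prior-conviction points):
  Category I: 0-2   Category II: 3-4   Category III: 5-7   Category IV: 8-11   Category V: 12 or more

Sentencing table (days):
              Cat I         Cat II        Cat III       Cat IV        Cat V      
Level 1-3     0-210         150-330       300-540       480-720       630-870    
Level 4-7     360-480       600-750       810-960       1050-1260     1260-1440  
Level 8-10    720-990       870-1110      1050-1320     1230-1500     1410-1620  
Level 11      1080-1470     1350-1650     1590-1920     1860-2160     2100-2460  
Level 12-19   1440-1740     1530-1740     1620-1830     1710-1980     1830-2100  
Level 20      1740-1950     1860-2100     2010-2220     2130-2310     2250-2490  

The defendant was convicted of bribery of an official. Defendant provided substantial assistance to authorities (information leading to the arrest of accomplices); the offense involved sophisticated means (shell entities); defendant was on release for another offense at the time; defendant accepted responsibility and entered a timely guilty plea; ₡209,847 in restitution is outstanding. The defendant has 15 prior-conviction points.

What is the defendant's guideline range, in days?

Base offense level for bribery of an official: 5.
§1 applies (level before this adjustment is 5 < 12, so +1): 5 + 1 = 6.
§2 applies: 6 − 3 = 3.
§3 applies (level before this adjustment is 3 < 13, so +1): 3 + 1 = 4.
§4 applies: 4 − 3 = 1.
§5 applies: 1 + 2 = 3.
Final offense level: 3.
Criminal history: 15 prior points → Category V (12+).
Level 3 falls in the 1-3 band.
Grid: Level 1-3 × Category V = 630-870 days.

630-870 days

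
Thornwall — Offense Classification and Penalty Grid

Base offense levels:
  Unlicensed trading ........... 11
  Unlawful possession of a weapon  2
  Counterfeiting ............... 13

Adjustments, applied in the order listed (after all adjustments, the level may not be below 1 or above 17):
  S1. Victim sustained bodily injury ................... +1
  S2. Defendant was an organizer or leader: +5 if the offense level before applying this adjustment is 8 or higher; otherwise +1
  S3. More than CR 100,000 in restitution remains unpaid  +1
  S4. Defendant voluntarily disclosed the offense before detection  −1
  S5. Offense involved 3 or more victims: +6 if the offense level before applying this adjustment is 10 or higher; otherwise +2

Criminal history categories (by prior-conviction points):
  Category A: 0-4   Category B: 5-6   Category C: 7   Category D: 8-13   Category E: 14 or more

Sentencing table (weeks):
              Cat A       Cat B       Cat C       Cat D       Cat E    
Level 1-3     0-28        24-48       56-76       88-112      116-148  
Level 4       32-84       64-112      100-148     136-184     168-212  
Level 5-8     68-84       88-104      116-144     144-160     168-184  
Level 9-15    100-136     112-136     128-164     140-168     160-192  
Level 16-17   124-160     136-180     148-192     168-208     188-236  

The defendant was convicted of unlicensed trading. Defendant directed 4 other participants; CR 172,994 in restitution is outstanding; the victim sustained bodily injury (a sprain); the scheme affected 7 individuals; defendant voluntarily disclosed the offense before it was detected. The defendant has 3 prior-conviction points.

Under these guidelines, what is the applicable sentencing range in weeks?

Base offense level for unlicensed trading: 11.
S1 applies: 11 + 1 = 12.
S2 applies (level before this adjustment is 12 ≥ 8, so +5): 12 + 5 = 17.
S3 applies: 17 + 1 = 18.
S4 applies: 18 − 1 = 17.
S5 applies (level before this adjustment is 17 ≥ 10, so +6): 17 + 6 = 23.
Level 23 exceeds the maximum of 17; capped at 17.
Final offense level: 17.
Criminal history: 3 prior points → Category A (0-4).
Level 17 falls in the 16-17 band.
Grid: Level 16-17 × Category A = 124-160 weeks.

124-160 weeks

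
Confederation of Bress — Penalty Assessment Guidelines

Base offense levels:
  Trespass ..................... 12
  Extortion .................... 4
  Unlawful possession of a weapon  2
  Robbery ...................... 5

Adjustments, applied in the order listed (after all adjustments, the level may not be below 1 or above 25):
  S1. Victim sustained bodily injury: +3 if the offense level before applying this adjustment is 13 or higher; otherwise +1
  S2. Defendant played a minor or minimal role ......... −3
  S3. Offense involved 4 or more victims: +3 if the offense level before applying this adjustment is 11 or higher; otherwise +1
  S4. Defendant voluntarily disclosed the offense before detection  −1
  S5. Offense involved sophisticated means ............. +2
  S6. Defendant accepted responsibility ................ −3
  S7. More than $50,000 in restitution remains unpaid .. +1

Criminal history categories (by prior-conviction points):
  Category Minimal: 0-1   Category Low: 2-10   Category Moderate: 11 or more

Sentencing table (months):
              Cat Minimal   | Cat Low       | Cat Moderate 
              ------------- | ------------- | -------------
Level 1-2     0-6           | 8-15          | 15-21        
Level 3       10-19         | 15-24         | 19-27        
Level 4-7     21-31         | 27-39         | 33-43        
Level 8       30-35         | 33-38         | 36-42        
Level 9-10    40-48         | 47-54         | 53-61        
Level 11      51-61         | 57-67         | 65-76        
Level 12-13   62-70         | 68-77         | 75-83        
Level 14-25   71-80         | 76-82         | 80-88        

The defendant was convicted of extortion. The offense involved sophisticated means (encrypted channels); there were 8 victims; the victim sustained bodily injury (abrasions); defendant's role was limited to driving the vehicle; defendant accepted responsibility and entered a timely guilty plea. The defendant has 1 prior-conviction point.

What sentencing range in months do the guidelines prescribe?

0-6 months

Base offense level for extortion: 4.
S1 applies (level before this adjustment is 4 < 13, so +1): 4 + 1 = 5.
S2 applies: 5 − 3 = 2.
S3 applies (level before this adjustment is 2 < 11, so +1): 2 + 1 = 3.
S5 applies: 3 + 2 = 5.
S6 applies: 5 − 3 = 2.
Final offense level: 2.
Criminal history: 1 prior point → Category Minimal (0-1).
Level 2 falls in the 1-2 band.
Grid: Level 1-2 × Category Minimal = 0-6 months.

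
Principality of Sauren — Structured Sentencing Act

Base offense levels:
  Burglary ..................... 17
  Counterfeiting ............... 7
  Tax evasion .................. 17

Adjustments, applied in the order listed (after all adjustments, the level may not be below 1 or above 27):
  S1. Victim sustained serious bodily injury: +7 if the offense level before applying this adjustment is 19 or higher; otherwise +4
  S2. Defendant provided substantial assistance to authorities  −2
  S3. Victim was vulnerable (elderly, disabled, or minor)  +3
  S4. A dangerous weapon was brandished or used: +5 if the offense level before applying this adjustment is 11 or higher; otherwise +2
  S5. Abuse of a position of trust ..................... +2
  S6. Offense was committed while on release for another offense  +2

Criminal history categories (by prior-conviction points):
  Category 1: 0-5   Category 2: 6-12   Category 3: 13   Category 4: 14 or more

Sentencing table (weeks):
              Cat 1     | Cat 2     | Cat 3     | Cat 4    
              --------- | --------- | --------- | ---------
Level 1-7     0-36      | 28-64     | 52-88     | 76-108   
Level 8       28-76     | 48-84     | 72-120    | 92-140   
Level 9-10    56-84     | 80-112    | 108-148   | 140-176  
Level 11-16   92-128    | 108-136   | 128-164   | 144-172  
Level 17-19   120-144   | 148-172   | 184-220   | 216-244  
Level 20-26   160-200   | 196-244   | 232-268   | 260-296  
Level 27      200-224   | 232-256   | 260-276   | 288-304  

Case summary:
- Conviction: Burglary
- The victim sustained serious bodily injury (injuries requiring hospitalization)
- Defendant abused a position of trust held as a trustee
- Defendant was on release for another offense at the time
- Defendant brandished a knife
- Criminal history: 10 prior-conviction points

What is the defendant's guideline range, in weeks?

Base offense level for burglary: 17.
S1 applies (level before this adjustment is 17 < 19, so +4): 17 + 4 = 21.
S2 does not apply.
S4 applies (level before this adjustment is 21 ≥ 11, so +5): 21 + 5 = 26.
S5 applies: 26 + 2 = 28.
S6 applies: 28 + 2 = 30.
Level 30 exceeds the maximum of 27; capped at 27.
Final offense level: 27.
Criminal history: 10 prior points → Category 2 (6-12).
Level 27 falls in the 27 band.
Grid: Level 27 × Category 2 = 232-256 weeks.

232-256 weeks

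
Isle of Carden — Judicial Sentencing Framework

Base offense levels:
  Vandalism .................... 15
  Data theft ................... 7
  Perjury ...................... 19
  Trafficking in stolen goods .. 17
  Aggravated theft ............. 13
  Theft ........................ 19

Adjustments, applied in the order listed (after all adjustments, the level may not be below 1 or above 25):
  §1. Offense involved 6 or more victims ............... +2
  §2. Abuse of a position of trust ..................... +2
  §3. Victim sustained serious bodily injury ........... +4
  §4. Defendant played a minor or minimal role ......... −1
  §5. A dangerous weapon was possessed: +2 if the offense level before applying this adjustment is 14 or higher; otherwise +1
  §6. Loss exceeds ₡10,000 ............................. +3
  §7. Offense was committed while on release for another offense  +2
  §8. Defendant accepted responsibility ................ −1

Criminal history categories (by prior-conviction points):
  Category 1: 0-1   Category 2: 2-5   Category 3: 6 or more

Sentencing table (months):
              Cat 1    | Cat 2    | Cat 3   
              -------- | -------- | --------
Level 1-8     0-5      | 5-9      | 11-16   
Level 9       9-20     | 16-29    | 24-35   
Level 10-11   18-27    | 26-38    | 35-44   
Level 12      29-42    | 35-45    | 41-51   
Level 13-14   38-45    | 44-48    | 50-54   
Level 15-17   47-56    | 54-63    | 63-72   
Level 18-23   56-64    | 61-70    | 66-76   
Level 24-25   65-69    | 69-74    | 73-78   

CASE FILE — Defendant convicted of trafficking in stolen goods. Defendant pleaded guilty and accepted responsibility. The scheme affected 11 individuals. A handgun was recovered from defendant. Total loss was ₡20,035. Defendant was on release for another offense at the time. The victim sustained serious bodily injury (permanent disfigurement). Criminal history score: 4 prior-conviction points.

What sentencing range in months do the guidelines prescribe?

69-74 months

Base offense level for trafficking in stolen goods: 17.
§1 applies: 17 + 2 = 19.
§2 does not apply.
§3 applies: 19 + 4 = 23.
§4 does not apply.
§5 applies (level before this adjustment is 23 ≥ 14, so +2): 23 + 2 = 25.
§6 applies: 25 + 3 = 28.
§7 applies: 28 + 2 = 30.
§8 applies: 30 − 1 = 29.
Level 29 exceeds the maximum of 25; capped at 25.
Final offense level: 25.
Criminal history: 4 prior points → Category 2 (2-5).
Level 25 falls in the 24-25 band.
Grid: Level 24-25 × Category 2 = 69-74 months.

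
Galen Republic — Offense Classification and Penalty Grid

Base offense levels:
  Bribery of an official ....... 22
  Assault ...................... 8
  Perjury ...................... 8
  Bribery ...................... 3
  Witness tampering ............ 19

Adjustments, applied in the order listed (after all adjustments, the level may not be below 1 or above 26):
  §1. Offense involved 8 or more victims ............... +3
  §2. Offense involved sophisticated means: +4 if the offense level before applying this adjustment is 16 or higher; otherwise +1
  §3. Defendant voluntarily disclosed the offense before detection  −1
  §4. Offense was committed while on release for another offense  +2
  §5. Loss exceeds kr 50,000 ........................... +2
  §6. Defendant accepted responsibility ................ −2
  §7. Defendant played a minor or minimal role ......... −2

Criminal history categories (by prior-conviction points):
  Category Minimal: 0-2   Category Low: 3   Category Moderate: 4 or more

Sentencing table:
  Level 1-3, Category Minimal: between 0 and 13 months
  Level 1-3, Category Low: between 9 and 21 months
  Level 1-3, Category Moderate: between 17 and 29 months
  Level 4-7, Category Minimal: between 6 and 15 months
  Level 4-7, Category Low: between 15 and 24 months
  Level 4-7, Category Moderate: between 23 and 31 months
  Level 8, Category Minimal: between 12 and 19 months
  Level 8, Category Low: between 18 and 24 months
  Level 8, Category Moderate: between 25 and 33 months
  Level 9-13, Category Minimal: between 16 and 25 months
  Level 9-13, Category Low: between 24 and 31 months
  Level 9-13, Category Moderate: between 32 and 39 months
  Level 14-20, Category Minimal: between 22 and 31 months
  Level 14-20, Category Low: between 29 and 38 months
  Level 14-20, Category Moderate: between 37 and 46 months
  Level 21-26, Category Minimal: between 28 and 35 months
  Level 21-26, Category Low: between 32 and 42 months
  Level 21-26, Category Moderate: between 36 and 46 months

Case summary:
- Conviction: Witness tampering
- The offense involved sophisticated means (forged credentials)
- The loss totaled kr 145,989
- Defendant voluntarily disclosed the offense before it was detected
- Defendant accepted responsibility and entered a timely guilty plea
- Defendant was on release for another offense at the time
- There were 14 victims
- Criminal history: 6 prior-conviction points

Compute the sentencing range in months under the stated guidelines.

36-46 months

Base offense level for witness tampering: 19.
§1 applies: 19 + 3 = 22.
§2 applies (level before this adjustment is 22 ≥ 16, so +4): 22 + 4 = 26.
§3 applies: 26 − 1 = 25.
§4 applies: 25 + 2 = 27.
§5 applies: 27 + 2 = 29.
§6 applies: 29 − 2 = 27.
§7 does not apply.
Level 27 exceeds the maximum of 26; capped at 26.
Final offense level: 26.
Criminal history: 6 prior points → Category Moderate (4+).
Level 26 falls in the 21-26 band.
Grid: Level 21-26 × Category Moderate = 36-46 months.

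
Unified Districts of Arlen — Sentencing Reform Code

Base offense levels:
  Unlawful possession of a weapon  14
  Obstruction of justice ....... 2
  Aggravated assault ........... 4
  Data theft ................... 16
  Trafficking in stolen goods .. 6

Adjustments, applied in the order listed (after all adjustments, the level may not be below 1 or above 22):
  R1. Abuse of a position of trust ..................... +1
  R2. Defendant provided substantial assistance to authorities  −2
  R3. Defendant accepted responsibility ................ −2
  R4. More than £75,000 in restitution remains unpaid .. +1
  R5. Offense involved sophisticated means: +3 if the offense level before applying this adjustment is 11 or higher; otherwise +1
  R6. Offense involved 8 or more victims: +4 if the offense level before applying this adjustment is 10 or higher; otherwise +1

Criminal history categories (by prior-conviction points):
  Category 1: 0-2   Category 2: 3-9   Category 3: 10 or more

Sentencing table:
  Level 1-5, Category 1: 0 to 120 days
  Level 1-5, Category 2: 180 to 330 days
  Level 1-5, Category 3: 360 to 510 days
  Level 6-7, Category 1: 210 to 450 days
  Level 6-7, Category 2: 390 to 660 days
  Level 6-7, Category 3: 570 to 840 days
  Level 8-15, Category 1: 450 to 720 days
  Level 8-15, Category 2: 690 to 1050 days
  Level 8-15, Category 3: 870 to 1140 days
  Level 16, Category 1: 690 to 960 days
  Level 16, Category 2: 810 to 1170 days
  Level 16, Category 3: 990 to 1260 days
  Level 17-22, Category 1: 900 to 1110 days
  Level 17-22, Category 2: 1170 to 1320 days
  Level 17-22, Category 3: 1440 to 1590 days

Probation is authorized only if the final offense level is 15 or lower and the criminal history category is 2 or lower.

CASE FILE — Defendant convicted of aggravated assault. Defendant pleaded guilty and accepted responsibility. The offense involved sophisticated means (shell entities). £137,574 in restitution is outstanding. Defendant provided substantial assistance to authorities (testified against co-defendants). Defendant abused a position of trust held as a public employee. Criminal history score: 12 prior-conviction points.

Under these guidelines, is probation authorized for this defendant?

No

Base offense level for aggravated assault: 4.
R1 applies: 4 + 1 = 5.
R2 applies: 5 − 2 = 3.
R3 applies: 3 − 2 = 1.
R4 applies: 1 + 1 = 2.
R5 applies (level before this adjustment is 2 < 11, so +1): 2 + 1 = 3.
R6 does not apply.
Final offense level: 3.
Criminal history: 12 prior points → Category 3 (10+).
Level 3 falls in the 1-5 band.
Grid: Level 1-5 × Category 3 = 360-510 days.
Probation check: level 3 ≤ 15 and category 3 > 2 → not eligible.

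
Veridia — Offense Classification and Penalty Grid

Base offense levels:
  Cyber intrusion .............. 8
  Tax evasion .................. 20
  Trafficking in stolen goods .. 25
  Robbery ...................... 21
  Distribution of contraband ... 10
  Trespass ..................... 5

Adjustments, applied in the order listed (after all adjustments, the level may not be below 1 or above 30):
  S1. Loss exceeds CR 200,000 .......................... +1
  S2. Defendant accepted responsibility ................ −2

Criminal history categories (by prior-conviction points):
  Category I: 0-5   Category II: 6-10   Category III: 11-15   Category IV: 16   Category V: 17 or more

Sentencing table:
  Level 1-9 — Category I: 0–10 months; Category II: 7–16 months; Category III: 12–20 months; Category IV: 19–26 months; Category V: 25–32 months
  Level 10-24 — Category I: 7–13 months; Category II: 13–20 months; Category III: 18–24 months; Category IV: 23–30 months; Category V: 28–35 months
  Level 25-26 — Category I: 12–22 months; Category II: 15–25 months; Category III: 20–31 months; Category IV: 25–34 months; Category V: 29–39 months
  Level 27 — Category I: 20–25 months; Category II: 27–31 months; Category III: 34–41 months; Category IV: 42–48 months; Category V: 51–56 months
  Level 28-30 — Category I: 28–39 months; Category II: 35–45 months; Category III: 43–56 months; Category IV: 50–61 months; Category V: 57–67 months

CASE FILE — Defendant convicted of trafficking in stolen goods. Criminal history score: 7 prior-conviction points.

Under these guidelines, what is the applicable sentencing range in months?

Base offense level for trafficking in stolen goods: 25.
Final offense level: 25.
Criminal history: 7 prior points → Category II (6-10).
Level 25 falls in the 25-26 band.
Grid: Level 25-26 × Category II = 15-25 months.

15-25 months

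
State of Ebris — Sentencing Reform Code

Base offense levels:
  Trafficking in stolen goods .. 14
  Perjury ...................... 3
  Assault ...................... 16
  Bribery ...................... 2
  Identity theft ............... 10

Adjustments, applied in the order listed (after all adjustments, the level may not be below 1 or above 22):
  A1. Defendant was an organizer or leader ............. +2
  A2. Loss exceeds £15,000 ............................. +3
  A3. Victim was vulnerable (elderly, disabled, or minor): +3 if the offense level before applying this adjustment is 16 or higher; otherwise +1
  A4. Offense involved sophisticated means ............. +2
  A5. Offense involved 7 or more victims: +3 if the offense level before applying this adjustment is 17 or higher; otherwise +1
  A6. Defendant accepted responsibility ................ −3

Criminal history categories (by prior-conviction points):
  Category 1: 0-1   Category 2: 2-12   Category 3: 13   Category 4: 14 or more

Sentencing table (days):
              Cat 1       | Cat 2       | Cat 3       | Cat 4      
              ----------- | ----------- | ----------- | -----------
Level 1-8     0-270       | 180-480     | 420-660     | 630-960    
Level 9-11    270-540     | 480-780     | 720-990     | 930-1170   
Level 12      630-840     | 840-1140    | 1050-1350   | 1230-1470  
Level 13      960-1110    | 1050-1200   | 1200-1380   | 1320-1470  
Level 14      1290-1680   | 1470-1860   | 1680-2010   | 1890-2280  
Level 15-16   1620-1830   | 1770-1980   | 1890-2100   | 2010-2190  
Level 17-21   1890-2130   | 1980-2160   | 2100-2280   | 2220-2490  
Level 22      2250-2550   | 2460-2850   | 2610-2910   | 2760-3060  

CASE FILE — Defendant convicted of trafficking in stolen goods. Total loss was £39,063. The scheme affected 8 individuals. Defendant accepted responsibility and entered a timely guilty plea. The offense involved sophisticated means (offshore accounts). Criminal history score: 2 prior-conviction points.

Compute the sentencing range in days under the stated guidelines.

Base offense level for trafficking in stolen goods: 14.
A1 does not apply.
A2 applies: 14 + 3 = 17.
A4 applies: 17 + 2 = 19.
A5 applies (level before this adjustment is 19 ≥ 17, so +3): 19 + 3 = 22.
A6 applies: 22 − 3 = 19.
Final offense level: 19.
Criminal history: 2 prior points → Category 2 (2-12).
Level 19 falls in the 17-21 band.
Grid: Level 17-21 × Category 2 = 1980-2160 days.

1980-2160 days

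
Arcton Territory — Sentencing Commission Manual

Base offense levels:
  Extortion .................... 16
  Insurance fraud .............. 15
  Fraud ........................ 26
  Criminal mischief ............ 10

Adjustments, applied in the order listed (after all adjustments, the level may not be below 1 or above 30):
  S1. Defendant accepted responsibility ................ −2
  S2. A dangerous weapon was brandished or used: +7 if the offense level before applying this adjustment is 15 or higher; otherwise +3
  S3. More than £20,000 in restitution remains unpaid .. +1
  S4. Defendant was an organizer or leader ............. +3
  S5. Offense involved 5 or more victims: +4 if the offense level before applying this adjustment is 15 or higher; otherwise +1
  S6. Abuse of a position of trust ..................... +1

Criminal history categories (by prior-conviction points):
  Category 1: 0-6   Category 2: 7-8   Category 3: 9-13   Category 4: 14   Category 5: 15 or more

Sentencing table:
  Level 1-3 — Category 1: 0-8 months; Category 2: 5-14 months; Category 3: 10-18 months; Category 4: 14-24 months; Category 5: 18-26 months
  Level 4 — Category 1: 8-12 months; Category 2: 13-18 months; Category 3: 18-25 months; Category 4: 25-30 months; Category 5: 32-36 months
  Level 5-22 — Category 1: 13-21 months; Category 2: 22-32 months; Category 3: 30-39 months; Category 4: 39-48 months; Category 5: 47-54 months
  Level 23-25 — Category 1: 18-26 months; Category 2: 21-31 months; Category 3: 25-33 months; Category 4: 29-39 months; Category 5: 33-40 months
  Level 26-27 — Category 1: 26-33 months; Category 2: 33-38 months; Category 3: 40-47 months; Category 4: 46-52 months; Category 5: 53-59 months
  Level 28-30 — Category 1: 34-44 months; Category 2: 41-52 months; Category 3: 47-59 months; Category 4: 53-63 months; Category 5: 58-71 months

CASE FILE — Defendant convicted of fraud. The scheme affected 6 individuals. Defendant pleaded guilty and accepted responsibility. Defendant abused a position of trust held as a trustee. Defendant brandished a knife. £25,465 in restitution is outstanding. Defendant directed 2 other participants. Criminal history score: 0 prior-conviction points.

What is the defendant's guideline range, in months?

Base offense level for fraud: 26.
S1 applies: 26 − 2 = 24.
S2 applies (level before this adjustment is 24 ≥ 15, so +7): 24 + 7 = 31.
S3 applies: 31 + 1 = 32.
S4 applies: 32 + 3 = 35.
S5 applies (level before this adjustment is 35 ≥ 15, so +4): 35 + 4 = 39.
S6 applies: 39 + 1 = 40.
Level 40 exceeds the maximum of 30; capped at 30.
Final offense level: 30.
Criminal history: 0 prior points → Category 1 (0-6).
Level 30 falls in the 28-30 band.
Grid: Level 28-30 × Category 1 = 34-44 months.

34-44 months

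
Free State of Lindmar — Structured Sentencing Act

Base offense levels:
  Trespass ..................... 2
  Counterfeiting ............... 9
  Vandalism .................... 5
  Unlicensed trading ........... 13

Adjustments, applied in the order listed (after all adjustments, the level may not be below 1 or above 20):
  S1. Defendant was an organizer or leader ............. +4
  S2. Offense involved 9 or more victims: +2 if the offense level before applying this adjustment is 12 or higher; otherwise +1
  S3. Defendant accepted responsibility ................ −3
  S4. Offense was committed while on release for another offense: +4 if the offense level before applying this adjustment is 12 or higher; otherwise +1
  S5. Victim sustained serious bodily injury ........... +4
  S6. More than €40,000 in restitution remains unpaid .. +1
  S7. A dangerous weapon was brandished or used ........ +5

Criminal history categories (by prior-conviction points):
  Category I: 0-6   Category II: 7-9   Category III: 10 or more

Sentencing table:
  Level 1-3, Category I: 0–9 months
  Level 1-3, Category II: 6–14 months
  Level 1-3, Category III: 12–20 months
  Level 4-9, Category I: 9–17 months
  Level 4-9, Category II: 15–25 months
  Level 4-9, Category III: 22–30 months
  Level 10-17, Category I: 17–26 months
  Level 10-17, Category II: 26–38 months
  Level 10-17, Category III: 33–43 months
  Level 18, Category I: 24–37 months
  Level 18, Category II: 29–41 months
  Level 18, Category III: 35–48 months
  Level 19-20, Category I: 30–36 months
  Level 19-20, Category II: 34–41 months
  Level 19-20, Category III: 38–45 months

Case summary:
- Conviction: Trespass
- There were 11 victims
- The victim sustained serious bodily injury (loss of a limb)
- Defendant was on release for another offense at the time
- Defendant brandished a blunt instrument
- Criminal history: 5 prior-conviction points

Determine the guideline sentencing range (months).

17-26 months

Base offense level for trespass: 2.
S1 does not apply.
S2 applies (level before this adjustment is 2 < 12, so +1): 2 + 1 = 3.
S4 applies (level before this adjustment is 3 < 12, so +1): 3 + 1 = 4.
S5 applies: 4 + 4 = 8.
S6 does not apply.
S7 applies: 8 + 5 = 13.
Final offense level: 13.
Criminal history: 5 prior points → Category I (0-6).
Level 13 falls in the 10-17 band.
Grid: Level 10-17 × Category I = 17-26 months.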